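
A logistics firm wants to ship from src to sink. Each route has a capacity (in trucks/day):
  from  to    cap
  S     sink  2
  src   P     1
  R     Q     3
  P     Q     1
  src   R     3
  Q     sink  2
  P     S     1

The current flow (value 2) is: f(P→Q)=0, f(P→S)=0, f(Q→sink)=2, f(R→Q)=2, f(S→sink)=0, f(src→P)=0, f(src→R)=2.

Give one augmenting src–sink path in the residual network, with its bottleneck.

Residual along src→P→S→sink: src→P: 1, P→S: 1, S→sink: 2.
Bottleneck = min = 1.

src→P→S→sink, bottleneck 1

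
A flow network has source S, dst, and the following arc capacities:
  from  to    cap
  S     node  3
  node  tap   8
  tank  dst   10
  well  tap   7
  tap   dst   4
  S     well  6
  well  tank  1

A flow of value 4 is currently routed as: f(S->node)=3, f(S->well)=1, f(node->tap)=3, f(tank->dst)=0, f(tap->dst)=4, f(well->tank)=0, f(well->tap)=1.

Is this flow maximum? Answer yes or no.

Residual path S->well->tank->dst has bottleneck 1 > 0.
Pushing 1 along it raises the flow to 5, so the given flow is not maximum.

No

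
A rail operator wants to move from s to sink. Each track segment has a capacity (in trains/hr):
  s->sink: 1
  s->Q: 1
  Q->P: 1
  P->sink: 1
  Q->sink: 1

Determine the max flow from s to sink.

2

Augment s->sink: bottleneck 1. Total 1.
Augment s->Q->sink: bottleneck 1. Total 2.
No augmenting path remains in the residual graph.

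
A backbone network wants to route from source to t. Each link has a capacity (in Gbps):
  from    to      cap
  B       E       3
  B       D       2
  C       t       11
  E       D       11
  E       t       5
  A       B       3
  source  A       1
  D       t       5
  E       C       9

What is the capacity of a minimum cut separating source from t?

Max flow = 1 (via 1 augmenting path).
In the residual at optimum, the set reachable from source is {source}.
Cut edges: source→A (cap 1). Sum = 1.

1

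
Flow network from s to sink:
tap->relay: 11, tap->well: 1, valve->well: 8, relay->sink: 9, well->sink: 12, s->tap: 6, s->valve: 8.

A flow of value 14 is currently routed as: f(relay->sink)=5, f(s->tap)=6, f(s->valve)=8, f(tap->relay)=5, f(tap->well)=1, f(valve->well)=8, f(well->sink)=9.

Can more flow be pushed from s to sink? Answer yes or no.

Residual reachable from s: {s}; sink is not reachable.
Saturated cut: s->valve, s->tap with total capacity 14 = current flow value. Flow is maximum.

No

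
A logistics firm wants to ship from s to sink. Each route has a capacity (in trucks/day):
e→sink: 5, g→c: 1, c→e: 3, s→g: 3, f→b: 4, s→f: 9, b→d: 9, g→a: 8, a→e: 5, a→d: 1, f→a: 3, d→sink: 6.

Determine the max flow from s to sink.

Augment s→g→c→e→sink: bottleneck 1. Total 1.
Augment s→g→a→e→sink: bottleneck 2. Total 3.
Augment s→f→a→e→sink: bottleneck 2. Total 5.
Augment s→f→a→d→sink: bottleneck 1. Total 6.
Augment s→f→b→d→sink: bottleneck 4. Total 10.
No augmenting path remains in the residual graph.

10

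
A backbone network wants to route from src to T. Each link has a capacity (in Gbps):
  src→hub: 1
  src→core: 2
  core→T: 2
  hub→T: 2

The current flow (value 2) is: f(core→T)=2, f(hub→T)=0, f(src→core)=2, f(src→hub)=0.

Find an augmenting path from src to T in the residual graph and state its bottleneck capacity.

Residual along src→hub→T: src→hub: 1, hub→T: 2.
Bottleneck = min = 1.

src→hub→T, bottleneck 1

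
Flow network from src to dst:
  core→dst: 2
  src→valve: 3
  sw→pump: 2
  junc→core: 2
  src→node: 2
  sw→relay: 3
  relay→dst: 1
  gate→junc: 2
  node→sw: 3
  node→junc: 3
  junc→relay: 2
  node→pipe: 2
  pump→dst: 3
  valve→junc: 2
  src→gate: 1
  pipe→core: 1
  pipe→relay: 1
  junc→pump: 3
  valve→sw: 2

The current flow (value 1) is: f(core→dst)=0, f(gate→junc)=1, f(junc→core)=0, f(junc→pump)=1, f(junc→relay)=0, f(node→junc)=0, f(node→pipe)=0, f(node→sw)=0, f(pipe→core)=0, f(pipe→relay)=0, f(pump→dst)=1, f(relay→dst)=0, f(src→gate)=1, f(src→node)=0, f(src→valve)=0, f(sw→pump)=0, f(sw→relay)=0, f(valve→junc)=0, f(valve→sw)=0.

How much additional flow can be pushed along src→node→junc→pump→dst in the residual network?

2

Residual capacities along the path: src→node: 2, node→junc: 3, junc→pump: 2, pump→dst: 2.
Minimum is 2.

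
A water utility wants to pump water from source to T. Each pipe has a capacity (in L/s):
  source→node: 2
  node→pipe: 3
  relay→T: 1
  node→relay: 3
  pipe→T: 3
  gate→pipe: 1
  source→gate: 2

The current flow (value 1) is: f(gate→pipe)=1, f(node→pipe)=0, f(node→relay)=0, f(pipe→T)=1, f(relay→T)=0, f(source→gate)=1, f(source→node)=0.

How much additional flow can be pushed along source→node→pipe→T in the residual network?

Residual capacities along the path: source→node: 2, node→pipe: 3, pipe→T: 2.
Minimum is 2.

2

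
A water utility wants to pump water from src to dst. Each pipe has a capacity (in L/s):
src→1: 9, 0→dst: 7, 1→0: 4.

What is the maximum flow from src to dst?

4

Augment src→1→0→dst: bottleneck 4. Total 4.
No augmenting path remains in the residual graph.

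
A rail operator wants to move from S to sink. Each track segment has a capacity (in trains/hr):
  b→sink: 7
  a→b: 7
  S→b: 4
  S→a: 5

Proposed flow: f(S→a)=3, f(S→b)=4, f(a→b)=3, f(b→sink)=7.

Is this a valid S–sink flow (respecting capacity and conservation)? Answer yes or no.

Yes

Every edge has 0 ≤ f(e) ≤ cap(e).
At each intermediate node, inflow equals outflow.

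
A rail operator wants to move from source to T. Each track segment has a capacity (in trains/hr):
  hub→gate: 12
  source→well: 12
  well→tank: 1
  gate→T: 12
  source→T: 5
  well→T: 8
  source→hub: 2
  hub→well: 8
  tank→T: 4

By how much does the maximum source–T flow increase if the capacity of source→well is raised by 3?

0

Original max flow = 16.
Edge source→well does not cross the min cut (source side {source, well}), so extra capacity there cannot help.
New max flow = 16. Increase = 0.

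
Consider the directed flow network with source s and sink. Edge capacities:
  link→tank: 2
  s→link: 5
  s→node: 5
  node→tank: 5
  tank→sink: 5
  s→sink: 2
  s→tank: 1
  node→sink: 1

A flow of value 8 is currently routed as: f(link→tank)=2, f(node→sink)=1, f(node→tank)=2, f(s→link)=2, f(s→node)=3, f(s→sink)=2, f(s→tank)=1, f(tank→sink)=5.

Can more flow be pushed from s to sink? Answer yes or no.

Residual reachable from s: {link, node, s, tank}; sink is not reachable.
Saturated cut: s→sink, node→sink, tank→sink with total capacity 8 = current flow value. Flow is maximum.

No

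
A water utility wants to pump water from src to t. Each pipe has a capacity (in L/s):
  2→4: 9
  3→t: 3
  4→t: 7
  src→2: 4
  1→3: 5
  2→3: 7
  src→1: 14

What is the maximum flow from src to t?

Augment src→1→3→t: bottleneck 3. Total 3.
Augment src→2→4→t: bottleneck 4. Total 7.
No augmenting path remains in the residual graph.

7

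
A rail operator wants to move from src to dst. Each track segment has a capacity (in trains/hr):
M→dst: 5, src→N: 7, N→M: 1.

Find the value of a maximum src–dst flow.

1

Augment src→N→M→dst: bottleneck 1. Total 1.
No augmenting path remains in the residual graph.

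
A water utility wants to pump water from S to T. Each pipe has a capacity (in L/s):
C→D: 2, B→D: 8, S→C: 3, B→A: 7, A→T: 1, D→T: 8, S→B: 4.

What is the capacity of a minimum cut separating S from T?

6

Max flow = 6 (via 3 augmenting paths).
In the residual at optimum, the set reachable from S is {C, S}.
Cut edges: S→B (cap 4), C→D (cap 2). Sum = 6.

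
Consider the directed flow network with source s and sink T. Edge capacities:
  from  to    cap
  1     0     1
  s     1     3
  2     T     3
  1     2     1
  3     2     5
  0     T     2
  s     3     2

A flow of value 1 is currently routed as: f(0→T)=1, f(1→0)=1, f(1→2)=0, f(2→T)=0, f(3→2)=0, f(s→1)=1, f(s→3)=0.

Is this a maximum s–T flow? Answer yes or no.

Residual path s→1→2→T has bottleneck 1 > 0.
Pushing 1 along it raises the flow to 2, so the given flow is not maximum.

No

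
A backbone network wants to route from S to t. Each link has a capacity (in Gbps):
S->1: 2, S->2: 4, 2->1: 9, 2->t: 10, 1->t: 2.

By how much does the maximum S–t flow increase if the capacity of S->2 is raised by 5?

Original max flow = 6.
After raising cap(S->2), augmenting paths through that edge carry 5 more units.
New max flow = 11. Increase = 5.

5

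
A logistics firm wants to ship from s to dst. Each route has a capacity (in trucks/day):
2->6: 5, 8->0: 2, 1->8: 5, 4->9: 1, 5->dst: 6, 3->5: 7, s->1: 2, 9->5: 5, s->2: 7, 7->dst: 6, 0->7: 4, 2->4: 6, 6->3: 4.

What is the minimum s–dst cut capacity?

Max flow = 7 (via 3 augmenting paths).
In the residual at optimum, the set reachable from s is {2, 4, 6, s}.
Cut edges: 6->3 (cap 4), 4->9 (cap 1), s->1 (cap 2). Sum = 7.

7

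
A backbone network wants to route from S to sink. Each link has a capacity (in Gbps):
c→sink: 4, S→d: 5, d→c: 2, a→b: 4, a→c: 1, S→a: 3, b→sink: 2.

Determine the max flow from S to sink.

Augment S→a→b→sink: bottleneck 2. Total 2.
Augment S→a→c→sink: bottleneck 1. Total 3.
Augment S→d→c→sink: bottleneck 2. Total 5.
No augmenting path remains in the residual graph.

5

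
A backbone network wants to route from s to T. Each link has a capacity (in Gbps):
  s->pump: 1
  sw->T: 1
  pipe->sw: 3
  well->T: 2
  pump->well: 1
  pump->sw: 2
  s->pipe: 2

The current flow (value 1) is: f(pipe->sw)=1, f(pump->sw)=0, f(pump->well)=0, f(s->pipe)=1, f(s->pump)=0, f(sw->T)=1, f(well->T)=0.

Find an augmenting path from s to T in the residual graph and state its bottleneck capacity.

Residual along s->pump->well->T: s->pump: 1, pump->well: 1, well->T: 2.
Bottleneck = min = 1.

s->pump->well->T, bottleneck 1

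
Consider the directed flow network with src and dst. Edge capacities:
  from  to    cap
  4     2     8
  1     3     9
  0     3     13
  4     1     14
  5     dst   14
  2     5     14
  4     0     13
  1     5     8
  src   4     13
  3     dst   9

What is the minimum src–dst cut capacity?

Max flow = 13 (via 2 augmenting paths).
In the residual at optimum, the set reachable from src is {src}.
Cut edges: src->4 (cap 13). Sum = 13.

13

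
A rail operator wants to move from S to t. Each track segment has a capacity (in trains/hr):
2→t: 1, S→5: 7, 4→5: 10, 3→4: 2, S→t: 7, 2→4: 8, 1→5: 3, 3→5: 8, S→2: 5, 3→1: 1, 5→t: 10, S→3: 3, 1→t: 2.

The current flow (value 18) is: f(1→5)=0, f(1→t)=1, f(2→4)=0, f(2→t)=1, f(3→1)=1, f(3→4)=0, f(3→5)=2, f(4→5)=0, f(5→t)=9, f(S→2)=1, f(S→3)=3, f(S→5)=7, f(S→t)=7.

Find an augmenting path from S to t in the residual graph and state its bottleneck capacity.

S→2→4→5→t, bottleneck 1

Residual along S→2→4→5→t: S→2: 4, 2→4: 8, 4→5: 10, 5→t: 1.
Bottleneck = min = 1.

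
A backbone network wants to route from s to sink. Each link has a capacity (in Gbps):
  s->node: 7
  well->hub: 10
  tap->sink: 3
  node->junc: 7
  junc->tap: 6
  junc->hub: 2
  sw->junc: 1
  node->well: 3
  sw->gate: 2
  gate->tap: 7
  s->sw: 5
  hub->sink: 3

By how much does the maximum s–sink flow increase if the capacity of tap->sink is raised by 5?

4

Original max flow = 6.
After raising cap(tap->sink), augmenting paths through that edge carry 4 more units.
New max flow = 10. Increase = 4.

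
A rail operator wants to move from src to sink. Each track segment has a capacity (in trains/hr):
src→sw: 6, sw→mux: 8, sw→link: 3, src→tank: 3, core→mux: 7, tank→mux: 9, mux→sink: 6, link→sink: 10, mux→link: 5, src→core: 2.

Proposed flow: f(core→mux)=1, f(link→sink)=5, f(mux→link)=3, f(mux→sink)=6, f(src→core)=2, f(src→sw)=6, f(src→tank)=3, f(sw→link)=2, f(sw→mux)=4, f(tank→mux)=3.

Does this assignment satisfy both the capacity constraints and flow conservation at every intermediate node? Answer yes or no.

No

Conservation fails at core: inflow 2 ≠ outflow 1.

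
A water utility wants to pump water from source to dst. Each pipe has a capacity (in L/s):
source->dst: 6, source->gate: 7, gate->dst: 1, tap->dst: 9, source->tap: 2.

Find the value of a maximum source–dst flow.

9

Augment source->dst: bottleneck 6. Total 6.
Augment source->tap->dst: bottleneck 2. Total 8.
Augment source->gate->dst: bottleneck 1. Total 9.
No augmenting path remains in the residual graph.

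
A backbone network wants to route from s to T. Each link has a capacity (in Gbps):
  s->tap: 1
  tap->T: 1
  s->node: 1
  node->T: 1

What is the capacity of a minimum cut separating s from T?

2

Max flow = 2 (via 2 augmenting paths).
In the residual at optimum, the set reachable from s is {s}.
Cut edges: s->tap (cap 1), s->node (cap 1). Sum = 2.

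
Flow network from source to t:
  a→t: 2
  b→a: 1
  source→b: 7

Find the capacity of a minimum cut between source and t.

Max flow = 1 (via 1 augmenting path).
In the residual at optimum, the set reachable from source is {b, source}.
Cut edges: b→a (cap 1). Sum = 1.

1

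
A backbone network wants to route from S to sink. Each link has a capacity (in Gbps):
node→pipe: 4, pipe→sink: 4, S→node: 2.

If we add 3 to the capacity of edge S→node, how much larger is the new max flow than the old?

2

Original max flow = 2.
After raising cap(S→node), augmenting paths through that edge carry 2 more units.
New max flow = 4. Increase = 2.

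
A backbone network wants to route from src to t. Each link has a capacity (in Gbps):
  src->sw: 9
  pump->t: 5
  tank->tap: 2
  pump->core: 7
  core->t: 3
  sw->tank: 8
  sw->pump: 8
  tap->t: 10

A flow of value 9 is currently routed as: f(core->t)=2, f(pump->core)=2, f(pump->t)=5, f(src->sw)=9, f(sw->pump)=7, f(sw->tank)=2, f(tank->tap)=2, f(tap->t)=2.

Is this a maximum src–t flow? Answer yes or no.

Yes

Residual reachable from src: {src}; t is not reachable.
Saturated cut: src->sw with total capacity 9 = current flow value. Flow is maximum.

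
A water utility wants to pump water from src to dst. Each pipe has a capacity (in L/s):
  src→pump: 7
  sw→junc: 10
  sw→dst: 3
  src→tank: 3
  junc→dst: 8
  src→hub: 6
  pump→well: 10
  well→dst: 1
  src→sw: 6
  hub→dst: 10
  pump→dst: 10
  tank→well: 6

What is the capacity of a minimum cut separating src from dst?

20

Max flow = 20 (via 5 augmenting paths).
In the residual at optimum, the set reachable from src is {src, tank, well}.
Cut edges: src→sw (cap 6), src→pump (cap 7), src→hub (cap 6), well→dst (cap 1). Sum = 20.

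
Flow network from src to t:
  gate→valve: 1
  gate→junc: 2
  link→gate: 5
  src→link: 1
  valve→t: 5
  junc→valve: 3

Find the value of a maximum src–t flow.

Augment src→link→gate→valve→t: bottleneck 1. Total 1.
No augmenting path remains in the residual graph.

1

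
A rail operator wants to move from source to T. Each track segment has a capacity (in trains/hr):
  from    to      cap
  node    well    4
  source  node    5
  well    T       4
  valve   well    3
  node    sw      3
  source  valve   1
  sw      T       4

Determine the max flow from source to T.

6

Augment source->node->sw->T: bottleneck 3. Total 3.
Augment source->node->well->T: bottleneck 2. Total 5.
Augment source->valve->well->T: bottleneck 1. Total 6.
No augmenting path remains in the residual graph.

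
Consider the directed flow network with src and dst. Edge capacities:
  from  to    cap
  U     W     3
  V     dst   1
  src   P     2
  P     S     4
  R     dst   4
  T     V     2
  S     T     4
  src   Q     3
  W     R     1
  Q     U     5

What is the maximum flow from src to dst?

Augment src→Q→U→W→R→dst: bottleneck 1. Total 1.
Augment src→P→S→T→V→dst: bottleneck 1. Total 2.
No augmenting path remains in the residual graph.

2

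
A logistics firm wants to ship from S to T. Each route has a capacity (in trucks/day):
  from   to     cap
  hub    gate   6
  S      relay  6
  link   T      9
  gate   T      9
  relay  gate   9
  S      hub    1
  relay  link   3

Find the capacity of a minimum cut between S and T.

Max flow = 7 (via 2 augmenting paths).
In the residual at optimum, the set reachable from S is {S}.
Cut edges: S->hub (cap 1), S->relay (cap 6). Sum = 7.

7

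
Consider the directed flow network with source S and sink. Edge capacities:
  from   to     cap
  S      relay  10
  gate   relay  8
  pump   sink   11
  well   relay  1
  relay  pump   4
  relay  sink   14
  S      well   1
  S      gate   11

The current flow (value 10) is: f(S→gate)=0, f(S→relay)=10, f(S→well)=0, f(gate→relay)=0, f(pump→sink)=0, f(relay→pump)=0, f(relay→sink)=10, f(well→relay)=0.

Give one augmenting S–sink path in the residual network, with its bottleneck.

Residual along S→gate→relay→sink: S→gate: 11, gate→relay: 8, relay→sink: 4.
Bottleneck = min = 4.

S→gate→relay→sink, bottleneck 4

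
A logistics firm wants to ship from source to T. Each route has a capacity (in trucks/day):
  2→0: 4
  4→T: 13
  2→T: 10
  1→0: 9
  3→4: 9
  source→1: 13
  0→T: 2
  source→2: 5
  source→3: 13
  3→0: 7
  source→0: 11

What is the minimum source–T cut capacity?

Max flow = 16 (via 3 augmenting paths).
In the residual at optimum, the set reachable from source is {0, 1, 3, source}.
Cut edges: source→2 (cap 5), 3→4 (cap 9), 0→T (cap 2). Sum = 16.

16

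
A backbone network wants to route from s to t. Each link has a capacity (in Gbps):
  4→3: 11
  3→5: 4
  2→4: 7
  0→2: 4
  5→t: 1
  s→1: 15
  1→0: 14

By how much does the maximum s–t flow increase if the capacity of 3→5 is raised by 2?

0

Original max flow = 1.
Edge 3→5 does not cross the min cut (source side {0, 1, 2, 3, 4, 5, s}), so extra capacity there cannot help.
New max flow = 1. Increase = 0.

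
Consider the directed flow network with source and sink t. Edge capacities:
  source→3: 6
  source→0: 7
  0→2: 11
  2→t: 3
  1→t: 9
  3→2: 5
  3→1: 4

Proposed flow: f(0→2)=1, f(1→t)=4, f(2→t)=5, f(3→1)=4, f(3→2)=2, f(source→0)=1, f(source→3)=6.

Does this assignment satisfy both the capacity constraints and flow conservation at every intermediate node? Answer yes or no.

No

Capacity violated on 2→t: flow 5 > capacity 3.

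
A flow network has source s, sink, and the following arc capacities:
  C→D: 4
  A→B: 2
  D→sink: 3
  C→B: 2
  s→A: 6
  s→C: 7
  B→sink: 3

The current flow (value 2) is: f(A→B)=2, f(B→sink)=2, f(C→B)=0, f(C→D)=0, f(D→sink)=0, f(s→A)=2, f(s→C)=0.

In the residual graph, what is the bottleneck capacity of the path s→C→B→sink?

Residual capacities along the path: s→C: 7, C→B: 2, B→sink: 1.
Minimum is 1.

1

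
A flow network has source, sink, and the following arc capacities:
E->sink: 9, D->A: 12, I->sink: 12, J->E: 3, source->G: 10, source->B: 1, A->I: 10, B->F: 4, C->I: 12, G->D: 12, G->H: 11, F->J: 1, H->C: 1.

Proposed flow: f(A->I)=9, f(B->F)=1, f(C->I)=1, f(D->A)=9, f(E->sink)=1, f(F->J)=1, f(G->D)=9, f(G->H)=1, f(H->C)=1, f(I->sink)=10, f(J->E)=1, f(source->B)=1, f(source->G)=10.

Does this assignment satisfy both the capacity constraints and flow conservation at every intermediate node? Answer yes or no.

Yes

Every edge has 0 ≤ f(e) ≤ cap(e).
At each intermediate node, inflow equals outflow.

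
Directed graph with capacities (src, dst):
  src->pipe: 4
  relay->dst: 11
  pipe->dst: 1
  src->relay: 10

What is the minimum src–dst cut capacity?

11

Max flow = 11 (via 2 augmenting paths).
In the residual at optimum, the set reachable from src is {pipe, src}.
Cut edges: src->relay (cap 10), pipe->dst (cap 1). Sum = 11.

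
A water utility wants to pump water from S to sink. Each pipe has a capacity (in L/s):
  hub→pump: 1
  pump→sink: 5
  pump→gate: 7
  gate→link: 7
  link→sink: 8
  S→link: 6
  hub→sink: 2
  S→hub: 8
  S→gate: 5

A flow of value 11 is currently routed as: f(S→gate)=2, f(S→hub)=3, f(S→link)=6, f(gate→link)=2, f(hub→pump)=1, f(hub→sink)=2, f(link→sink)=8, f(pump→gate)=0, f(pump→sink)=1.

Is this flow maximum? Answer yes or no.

Residual reachable from S: {S, gate, hub, link}; sink is not reachable.
Saturated cut: hub→pump, hub→sink, link→sink with total capacity 11 = current flow value. Flow is maximum.

Yes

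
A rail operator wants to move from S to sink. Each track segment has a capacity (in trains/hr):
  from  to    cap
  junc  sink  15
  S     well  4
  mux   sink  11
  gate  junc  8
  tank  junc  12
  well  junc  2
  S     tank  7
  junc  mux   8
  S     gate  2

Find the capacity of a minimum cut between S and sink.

11

Max flow = 11 (via 3 augmenting paths).
In the residual at optimum, the set reachable from S is {S, well}.
Cut edges: S->gate (cap 2), S->tank (cap 7), well->junc (cap 2). Sum = 11.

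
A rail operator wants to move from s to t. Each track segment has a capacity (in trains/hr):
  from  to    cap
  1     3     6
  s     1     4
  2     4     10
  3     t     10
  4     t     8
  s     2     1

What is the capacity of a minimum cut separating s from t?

5

Max flow = 5 (via 2 augmenting paths).
In the residual at optimum, the set reachable from s is {s}.
Cut edges: s->2 (cap 1), s->1 (cap 4). Sum = 5.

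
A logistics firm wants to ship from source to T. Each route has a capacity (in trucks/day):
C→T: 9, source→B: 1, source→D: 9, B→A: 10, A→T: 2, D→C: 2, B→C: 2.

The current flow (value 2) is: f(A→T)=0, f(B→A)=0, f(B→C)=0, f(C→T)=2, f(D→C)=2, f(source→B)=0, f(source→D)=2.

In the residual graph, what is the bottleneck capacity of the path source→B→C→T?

1

Residual capacities along the path: source→B: 1, B→C: 2, C→T: 7.
Minimum is 1.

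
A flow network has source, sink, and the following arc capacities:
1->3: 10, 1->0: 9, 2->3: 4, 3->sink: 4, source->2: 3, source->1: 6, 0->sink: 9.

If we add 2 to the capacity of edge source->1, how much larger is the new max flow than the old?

Original max flow = 9.
After raising cap(source->1), augmenting paths through that edge carry 2 more units.
New max flow = 11. Increase = 2.

2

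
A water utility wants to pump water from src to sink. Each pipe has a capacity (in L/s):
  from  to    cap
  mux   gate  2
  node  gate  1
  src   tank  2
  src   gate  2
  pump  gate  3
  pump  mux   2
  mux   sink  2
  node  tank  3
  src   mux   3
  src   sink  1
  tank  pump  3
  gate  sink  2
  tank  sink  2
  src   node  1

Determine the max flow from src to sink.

Augment src→sink: bottleneck 1. Total 1.
Augment src→tank→sink: bottleneck 2. Total 3.
Augment src→mux→sink: bottleneck 2. Total 5.
Augment src→gate→sink: bottleneck 2. Total 7.
No augmenting path remains in the residual graph.

7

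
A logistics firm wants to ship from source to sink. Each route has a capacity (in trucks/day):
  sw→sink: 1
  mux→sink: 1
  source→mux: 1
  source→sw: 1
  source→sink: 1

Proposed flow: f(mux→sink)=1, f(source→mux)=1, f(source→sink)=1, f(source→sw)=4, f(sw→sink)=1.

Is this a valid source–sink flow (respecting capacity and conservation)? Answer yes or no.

Capacity violated on source→sw: flow 4 > capacity 1.

No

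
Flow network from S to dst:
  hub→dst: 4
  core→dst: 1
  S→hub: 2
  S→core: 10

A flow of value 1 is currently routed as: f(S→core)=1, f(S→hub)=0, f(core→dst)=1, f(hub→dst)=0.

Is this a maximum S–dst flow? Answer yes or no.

Residual path S→hub→dst has bottleneck 2 > 0.
Pushing 2 along it raises the flow to 3, so the given flow is not maximum.

No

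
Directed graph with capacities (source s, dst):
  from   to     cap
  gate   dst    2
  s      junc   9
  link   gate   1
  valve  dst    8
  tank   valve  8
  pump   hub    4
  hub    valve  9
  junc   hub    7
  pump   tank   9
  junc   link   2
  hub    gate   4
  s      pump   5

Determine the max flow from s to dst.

Augment s→pump→tank→valve→dst: bottleneck 5. Total 5.
Augment s→junc→hub→valve→dst: bottleneck 3. Total 8.
Augment s→junc→hub→gate→dst: bottleneck 2. Total 10.
No augmenting path remains in the residual graph.

10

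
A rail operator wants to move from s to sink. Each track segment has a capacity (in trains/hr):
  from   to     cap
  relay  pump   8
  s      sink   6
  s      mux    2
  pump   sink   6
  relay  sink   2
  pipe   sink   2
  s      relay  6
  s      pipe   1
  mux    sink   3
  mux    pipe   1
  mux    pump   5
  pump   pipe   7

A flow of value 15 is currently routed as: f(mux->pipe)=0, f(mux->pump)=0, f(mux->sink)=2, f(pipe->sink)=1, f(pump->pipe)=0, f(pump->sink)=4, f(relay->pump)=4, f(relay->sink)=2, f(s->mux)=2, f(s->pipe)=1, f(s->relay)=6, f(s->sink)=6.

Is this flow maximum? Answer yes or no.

Residual reachable from s: {s}; sink is not reachable.
Saturated cut: s->relay, s->mux, s->pipe, s->sink with total capacity 15 = current flow value. Flow is maximum.

Yes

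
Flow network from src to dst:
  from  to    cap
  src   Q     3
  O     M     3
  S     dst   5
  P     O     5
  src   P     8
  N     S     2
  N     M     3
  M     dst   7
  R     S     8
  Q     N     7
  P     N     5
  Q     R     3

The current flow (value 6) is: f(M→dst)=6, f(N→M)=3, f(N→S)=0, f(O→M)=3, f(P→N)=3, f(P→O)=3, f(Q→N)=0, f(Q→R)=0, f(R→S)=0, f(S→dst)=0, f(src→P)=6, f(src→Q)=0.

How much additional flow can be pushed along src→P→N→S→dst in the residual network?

Residual capacities along the path: src→P: 2, P→N: 2, N→S: 2, S→dst: 5.
Minimum is 2.

2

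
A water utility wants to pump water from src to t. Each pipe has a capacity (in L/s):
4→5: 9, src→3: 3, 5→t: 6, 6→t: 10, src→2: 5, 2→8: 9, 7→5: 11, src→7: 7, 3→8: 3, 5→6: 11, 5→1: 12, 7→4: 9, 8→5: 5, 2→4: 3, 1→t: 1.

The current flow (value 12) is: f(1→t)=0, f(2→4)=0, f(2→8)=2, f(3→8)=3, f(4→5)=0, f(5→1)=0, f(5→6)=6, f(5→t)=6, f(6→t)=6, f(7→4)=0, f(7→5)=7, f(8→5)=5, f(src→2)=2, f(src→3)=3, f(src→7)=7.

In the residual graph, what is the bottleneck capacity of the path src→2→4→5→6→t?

3

Residual capacities along the path: src→2: 3, 2→4: 3, 4→5: 9, 5→6: 5, 6→t: 4.
Minimum is 3.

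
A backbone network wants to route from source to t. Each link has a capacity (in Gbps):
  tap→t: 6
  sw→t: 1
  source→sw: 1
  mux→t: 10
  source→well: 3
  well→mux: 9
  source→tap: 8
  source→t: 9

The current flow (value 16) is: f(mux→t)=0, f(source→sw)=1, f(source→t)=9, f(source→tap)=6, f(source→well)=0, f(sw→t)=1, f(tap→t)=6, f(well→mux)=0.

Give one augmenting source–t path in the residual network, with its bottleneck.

Residual along source→well→mux→t: source→well: 3, well→mux: 9, mux→t: 10.
Bottleneck = min = 3.

source→well→mux→t, bottleneck 3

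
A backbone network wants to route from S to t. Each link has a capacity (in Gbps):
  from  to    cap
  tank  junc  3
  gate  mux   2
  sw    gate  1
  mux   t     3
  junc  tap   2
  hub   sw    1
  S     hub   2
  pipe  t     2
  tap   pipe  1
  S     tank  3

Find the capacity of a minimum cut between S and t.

Max flow = 2 (via 2 augmenting paths).
In the residual at optimum, the set reachable from S is {S, hub, junc, tank, tap}.
Cut edges: tap→pipe (cap 1), hub→sw (cap 1). Sum = 2.

2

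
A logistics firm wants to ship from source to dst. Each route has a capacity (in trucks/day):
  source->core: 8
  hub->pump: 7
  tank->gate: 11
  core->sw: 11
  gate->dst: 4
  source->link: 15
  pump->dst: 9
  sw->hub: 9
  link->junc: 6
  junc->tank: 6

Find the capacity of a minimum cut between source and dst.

11

Max flow = 11 (via 2 augmenting paths).
In the residual at optimum, the set reachable from source is {core, gate, hub, junc, link, source, sw, tank}.
Cut edges: hub->pump (cap 7), gate->dst (cap 4). Sum = 11.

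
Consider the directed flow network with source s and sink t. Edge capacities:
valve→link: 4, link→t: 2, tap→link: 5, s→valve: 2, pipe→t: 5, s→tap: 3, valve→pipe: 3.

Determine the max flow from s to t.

4

Augment s→tap→link→t: bottleneck 2. Total 2.
Augment s→valve→pipe→t: bottleneck 2. Total 4.
No augmenting path remains in the residual graph.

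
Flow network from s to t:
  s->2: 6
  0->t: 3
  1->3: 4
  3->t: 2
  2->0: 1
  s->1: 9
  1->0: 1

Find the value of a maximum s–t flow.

4

Augment s->2->0->t: bottleneck 1. Total 1.
Augment s->1->0->t: bottleneck 1. Total 2.
Augment s->1->3->t: bottleneck 2. Total 4.
No augmenting path remains in the residual graph.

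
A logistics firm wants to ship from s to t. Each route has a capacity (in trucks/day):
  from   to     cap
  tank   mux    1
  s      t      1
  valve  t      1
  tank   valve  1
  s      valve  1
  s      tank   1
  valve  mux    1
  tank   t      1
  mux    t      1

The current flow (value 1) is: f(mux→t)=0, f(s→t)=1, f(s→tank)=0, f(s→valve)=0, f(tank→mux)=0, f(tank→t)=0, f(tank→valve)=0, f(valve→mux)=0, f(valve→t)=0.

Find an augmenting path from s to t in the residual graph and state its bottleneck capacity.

Residual along s→tank→t: s→tank: 1, tank→t: 1.
Bottleneck = min = 1.

s→tank→t, bottleneck 1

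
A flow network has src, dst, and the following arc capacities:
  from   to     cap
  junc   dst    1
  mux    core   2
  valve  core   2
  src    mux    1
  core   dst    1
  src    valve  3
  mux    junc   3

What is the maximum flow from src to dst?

Augment src→mux→junc→dst: bottleneck 1. Total 1.
Augment src→valve→core→dst: bottleneck 1. Total 2.
No augmenting path remains in the residual graph.

2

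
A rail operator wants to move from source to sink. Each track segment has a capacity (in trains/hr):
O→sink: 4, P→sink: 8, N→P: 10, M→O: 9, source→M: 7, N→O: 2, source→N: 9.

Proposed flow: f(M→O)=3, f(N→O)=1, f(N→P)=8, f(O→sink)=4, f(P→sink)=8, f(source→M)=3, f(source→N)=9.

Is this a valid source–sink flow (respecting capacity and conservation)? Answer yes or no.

Yes

Every edge has 0 ≤ f(e) ≤ cap(e).
At each intermediate node, inflow equals outflow.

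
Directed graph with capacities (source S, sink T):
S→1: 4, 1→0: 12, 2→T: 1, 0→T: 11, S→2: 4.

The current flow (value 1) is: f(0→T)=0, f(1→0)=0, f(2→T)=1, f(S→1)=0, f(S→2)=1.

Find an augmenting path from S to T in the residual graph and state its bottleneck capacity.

S→1→0→T, bottleneck 4

Residual along S→1→0→T: S→1: 4, 1→0: 12, 0→T: 11.
Bottleneck = min = 4.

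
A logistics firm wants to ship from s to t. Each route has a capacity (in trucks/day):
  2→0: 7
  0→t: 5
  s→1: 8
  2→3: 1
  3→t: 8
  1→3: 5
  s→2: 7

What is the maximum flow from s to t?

Augment s→1→3→t: bottleneck 5. Total 5.
Augment s→2→3→t: bottleneck 1. Total 6.
Augment s→2→0→t: bottleneck 5. Total 11.
No augmenting path remains in the residual graph.

11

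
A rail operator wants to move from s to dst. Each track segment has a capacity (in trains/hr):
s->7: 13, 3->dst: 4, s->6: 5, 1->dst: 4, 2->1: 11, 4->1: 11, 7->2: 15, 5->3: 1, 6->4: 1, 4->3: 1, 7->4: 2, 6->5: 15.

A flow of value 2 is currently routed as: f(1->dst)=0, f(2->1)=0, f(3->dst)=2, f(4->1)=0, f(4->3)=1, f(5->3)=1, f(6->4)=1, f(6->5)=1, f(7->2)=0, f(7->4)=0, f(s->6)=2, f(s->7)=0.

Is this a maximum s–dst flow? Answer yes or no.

Residual path s->7->4->1->dst has bottleneck 2 > 0.
Pushing 2 along it raises the flow to 4, so the given flow is not maximum.

No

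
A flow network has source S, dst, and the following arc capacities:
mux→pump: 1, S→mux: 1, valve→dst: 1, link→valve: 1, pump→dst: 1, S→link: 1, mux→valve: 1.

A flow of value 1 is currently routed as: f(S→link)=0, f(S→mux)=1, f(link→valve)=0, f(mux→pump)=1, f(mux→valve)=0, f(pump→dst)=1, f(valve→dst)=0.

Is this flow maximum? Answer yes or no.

Residual path S→link→valve→dst has bottleneck 1 > 0.
Pushing 1 along it raises the flow to 2, so the given flow is not maximum.

No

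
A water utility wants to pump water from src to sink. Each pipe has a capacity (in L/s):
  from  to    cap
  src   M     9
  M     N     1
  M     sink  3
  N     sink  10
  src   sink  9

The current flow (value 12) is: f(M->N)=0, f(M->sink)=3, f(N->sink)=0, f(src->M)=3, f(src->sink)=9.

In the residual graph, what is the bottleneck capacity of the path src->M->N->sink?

Residual capacities along the path: src->M: 6, M->N: 1, N->sink: 10.
Minimum is 1.

1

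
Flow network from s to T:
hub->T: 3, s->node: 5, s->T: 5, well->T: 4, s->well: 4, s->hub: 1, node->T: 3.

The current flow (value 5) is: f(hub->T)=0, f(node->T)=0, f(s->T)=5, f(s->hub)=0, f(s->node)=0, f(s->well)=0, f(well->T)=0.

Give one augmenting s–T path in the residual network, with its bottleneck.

s->node->T, bottleneck 3

Residual along s->node->T: s->node: 5, node->T: 3.
Bottleneck = min = 3.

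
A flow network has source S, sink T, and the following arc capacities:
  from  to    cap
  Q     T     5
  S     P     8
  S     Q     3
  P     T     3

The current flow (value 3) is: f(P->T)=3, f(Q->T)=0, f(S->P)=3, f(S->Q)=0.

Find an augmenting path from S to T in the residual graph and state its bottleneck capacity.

S->Q->T, bottleneck 3

Residual along S->Q->T: S->Q: 3, Q->T: 5.
Bottleneck = min = 3.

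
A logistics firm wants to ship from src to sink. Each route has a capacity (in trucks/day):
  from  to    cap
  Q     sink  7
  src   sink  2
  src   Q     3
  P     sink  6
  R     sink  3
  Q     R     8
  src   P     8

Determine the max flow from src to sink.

Augment src→sink: bottleneck 2. Total 2.
Augment src→P→sink: bottleneck 6. Total 8.
Augment src→Q→sink: bottleneck 3. Total 11.
No augmenting path remains in the residual graph.

11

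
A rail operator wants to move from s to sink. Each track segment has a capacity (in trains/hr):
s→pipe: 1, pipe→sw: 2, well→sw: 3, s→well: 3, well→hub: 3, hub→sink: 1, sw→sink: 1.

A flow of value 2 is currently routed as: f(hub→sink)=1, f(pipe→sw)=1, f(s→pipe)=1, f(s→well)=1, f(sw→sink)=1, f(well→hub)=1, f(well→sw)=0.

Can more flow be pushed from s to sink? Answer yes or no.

Residual reachable from s: {hub, pipe, s, sw, well}; sink is not reachable.
Saturated cut: sw→sink, hub→sink with total capacity 2 = current flow value. Flow is maximum.

No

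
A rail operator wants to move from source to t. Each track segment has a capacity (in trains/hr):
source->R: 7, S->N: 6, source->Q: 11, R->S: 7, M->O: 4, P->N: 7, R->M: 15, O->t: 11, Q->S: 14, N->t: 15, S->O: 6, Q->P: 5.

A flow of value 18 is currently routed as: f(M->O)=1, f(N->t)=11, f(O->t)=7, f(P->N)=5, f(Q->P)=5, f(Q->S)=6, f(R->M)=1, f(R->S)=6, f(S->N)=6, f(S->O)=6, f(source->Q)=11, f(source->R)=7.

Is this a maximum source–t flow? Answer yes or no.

Yes

Residual reachable from source: {source}; t is not reachable.
Saturated cut: source->Q, source->R with total capacity 18 = current flow value. Flow is maximum.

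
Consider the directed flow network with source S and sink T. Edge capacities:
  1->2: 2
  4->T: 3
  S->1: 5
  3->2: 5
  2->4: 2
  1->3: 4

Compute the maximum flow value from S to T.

Augment S->1->2->4->T: bottleneck 2. Total 2.
No augmenting path remains in the residual graph.

2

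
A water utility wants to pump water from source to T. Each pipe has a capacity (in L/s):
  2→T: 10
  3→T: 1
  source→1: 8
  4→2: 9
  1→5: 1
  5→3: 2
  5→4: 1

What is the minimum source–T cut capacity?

Max flow = 1 (via 1 augmenting path).
In the residual at optimum, the set reachable from source is {1, source}.
Cut edges: 1→5 (cap 1). Sum = 1.

1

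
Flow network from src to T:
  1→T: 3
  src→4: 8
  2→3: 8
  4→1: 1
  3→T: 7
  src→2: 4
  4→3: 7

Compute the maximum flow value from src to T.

Augment src→2→3→T: bottleneck 4. Total 4.
Augment src→4→3→T: bottleneck 3. Total 7.
Augment src→4→1→T: bottleneck 1. Total 8.
No augmenting path remains in the residual graph.

8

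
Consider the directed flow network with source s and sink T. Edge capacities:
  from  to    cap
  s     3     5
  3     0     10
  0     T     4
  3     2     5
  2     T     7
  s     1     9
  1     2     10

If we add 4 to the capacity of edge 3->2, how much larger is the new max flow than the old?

Original max flow = 11.
Edge 3->2 does not cross the min cut (source side {0, 1, 2, 3, s}), so extra capacity there cannot help.
New max flow = 11. Increase = 0.

0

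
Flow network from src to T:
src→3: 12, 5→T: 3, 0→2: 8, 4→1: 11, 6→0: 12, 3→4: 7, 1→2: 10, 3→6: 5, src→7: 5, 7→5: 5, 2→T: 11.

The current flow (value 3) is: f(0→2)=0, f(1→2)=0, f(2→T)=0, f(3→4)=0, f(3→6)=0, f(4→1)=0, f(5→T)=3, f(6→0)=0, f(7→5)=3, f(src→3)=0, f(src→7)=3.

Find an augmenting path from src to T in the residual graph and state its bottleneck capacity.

src→3→4→1→2→T, bottleneck 7

Residual along src→3→4→1→2→T: src→3: 12, 3→4: 7, 4→1: 11, 1→2: 10, 2→T: 11.
Bottleneck = min = 7.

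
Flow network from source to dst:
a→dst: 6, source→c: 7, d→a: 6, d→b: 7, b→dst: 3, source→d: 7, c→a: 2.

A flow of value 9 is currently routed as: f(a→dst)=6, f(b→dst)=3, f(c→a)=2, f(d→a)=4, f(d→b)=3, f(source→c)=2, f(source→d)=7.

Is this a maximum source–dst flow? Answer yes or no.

Residual reachable from source: {c, source}; dst is not reachable.
Saturated cut: source→d, c→a with total capacity 9 = current flow value. Flow is maximum.

Yes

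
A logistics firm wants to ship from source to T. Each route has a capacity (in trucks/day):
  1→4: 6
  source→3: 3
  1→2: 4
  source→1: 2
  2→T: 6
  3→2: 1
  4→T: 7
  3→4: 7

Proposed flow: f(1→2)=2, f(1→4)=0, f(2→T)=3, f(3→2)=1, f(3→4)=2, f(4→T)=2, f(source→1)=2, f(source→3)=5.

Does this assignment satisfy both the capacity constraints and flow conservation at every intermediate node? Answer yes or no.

Capacity violated on source→3: flow 5 > capacity 3.

No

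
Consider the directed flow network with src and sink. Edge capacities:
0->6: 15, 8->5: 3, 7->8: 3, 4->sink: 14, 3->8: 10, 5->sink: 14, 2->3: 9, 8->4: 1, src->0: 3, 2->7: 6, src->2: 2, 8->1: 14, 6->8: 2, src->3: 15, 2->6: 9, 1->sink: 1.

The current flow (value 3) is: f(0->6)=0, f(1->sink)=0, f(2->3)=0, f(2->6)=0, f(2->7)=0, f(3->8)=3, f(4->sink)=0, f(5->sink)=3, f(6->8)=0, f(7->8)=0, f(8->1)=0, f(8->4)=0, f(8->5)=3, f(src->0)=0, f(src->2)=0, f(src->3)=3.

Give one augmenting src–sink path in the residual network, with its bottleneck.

src->3->8->4->sink, bottleneck 1

Residual along src->3->8->4->sink: src->3: 12, 3->8: 7, 8->4: 1, 4->sink: 14.
Bottleneck = min = 1.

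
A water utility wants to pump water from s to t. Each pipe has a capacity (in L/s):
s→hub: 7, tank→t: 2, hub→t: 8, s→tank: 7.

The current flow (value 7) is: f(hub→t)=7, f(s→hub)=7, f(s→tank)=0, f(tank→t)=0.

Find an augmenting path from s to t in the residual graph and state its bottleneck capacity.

Residual along s→tank→t: s→tank: 7, tank→t: 2.
Bottleneck = min = 2.

s→tank→t, bottleneck 2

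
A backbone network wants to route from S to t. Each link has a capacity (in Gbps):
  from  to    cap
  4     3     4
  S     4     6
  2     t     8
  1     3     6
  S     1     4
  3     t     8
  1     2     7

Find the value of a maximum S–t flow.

Augment S->4->3->t: bottleneck 4. Total 4.
Augment S->1->3->t: bottleneck 4. Total 8.
No augmenting path remains in the residual graph.

8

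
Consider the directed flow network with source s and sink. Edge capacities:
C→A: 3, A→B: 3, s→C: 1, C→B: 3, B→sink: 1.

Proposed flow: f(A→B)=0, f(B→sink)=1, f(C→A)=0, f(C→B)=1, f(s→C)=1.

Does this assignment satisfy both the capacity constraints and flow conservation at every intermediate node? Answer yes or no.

Yes

Every edge has 0 ≤ f(e) ≤ cap(e).
At each intermediate node, inflow equals outflow.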